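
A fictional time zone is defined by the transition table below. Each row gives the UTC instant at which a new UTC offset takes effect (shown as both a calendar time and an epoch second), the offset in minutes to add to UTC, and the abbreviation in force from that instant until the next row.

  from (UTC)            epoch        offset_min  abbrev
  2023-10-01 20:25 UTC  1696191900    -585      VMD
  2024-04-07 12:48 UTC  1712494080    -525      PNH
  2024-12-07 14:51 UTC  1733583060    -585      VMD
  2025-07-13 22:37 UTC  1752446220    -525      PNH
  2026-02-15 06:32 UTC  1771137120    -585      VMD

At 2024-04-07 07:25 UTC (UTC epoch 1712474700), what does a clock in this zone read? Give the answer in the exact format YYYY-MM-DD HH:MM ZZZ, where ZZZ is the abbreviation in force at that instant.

2024-04-06 21:40 VMD

Query: 2024-04-07 07:25 UTC
Rule 1/5 (VMD, -09:45): 2023-10-01 20:25 UTC ≤ query < 2024-04-07 12:48 UTC
7·60 + 25 - 585 = -140 min
-140 = -1·1440 + 1300; 1300 = 21·60 + 40 → 21:40, 2024-04-07 - 1 day = 2024-04-06
→ 2024-04-06 21:40 VMD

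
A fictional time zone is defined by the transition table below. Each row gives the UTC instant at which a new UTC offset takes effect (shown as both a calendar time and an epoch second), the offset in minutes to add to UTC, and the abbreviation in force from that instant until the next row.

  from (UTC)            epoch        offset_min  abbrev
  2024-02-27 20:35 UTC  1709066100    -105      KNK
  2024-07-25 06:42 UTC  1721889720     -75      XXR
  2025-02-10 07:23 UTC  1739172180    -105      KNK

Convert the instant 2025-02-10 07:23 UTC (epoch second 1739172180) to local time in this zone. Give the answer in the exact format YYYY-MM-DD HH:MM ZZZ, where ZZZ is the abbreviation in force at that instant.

Query: 2025-02-10 07:23 UTC
Rule 3/3 (KNK, -01:45): 2025-02-10 07:23 UTC ≤ query < +∞
7·60 + 23 - 105 = 338 min
338 = 0·1440 + 338; 338 = 5·60 + 38 → 05:38, same day
→ 2025-02-10 05:38 KNK

2025-02-10 05:38 KNK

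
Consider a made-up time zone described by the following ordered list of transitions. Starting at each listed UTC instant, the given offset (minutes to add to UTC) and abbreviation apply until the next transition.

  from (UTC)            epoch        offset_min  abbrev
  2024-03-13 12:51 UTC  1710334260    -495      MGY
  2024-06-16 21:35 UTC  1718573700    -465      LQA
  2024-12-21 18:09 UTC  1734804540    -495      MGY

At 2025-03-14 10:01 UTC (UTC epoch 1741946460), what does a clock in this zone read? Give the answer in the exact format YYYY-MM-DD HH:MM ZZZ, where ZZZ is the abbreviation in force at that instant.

2025-03-14 01:46 MGY

Query: 2025-03-14 10:01 UTC
Rule 3/3 (MGY, -08:15): 2024-12-21 18:09 UTC ≤ query < +∞
10·60 + 1 - 495 = 106 min
106 = 0·1440 + 106; 106 = 1·60 + 46 → 01:46, same day
→ 2025-03-14 01:46 MGY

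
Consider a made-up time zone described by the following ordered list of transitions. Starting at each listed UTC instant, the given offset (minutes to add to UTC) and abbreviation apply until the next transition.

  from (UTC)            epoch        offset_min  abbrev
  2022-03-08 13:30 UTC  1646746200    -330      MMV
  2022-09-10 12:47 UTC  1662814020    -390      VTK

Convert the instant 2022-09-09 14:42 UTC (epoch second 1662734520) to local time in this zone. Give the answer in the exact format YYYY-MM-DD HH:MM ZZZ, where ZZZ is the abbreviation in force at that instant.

Query: 2022-09-09 14:42 UTC
Rule 1/2 (MMV, -05:30): 2022-03-08 13:30 UTC ≤ query < 2022-09-10 12:47 UTC
14·60 + 42 - 330 = 552 min
552 = 0·1440 + 552; 552 = 9·60 + 12 → 09:12, same day
→ 2022-09-09 09:12 MMV

2022-09-09 09:12 MMV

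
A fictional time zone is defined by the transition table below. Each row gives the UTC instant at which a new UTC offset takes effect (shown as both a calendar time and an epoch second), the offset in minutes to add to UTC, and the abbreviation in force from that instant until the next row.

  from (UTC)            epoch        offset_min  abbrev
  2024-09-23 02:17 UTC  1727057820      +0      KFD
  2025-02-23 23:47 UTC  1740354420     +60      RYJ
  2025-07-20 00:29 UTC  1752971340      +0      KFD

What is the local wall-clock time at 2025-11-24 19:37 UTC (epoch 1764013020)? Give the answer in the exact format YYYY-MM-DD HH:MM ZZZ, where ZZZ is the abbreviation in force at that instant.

2025-11-24 19:37 KFD

Query: 2025-11-24 19:37 UTC
Rule 3/3 (KFD, +00:00): 2025-07-20 00:29 UTC ≤ query < +∞
19·60 + 37 + 0 = 1177 min
1177 = 0·1440 + 1177; 1177 = 19·60 + 37 → 19:37, same day
→ 2025-11-24 19:37 KFD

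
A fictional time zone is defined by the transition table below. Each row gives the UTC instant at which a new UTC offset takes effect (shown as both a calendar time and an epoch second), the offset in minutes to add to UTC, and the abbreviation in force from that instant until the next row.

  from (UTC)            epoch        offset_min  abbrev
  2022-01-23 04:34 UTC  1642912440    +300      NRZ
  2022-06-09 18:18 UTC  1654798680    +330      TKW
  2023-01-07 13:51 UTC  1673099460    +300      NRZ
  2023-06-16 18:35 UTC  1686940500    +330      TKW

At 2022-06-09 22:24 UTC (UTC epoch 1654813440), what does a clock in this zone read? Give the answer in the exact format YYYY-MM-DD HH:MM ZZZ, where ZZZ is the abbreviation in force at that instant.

2022-06-10 03:54 TKW

Query: 2022-06-09 22:24 UTC
Rule 2/4 (TKW, +05:30): 2022-06-09 18:18 UTC ≤ query < 2023-01-07 13:51 UTC
22·60 + 24 + 330 = 1674 min
1674 = 1·1440 + 234; 234 = 3·60 + 54 → 03:54, 2022-06-09 + 1 day = 2022-06-10
→ 2022-06-10 03:54 TKW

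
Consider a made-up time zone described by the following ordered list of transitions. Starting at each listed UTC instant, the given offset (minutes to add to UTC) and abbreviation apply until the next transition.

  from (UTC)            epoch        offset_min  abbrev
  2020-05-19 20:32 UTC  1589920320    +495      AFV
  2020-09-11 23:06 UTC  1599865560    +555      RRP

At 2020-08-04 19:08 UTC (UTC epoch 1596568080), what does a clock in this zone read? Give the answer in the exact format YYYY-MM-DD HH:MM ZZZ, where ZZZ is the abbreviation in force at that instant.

2020-08-05 03:23 AFV

Query: 2020-08-04 19:08 UTC
Rule 1/2 (AFV, +08:15): 2020-05-19 20:32 UTC ≤ query < 2020-09-11 23:06 UTC
19·60 + 8 + 495 = 1643 min
1643 = 1·1440 + 203; 203 = 3·60 + 23 → 03:23, 2020-08-04 + 1 day = 2020-08-05
→ 2020-08-05 03:23 AFV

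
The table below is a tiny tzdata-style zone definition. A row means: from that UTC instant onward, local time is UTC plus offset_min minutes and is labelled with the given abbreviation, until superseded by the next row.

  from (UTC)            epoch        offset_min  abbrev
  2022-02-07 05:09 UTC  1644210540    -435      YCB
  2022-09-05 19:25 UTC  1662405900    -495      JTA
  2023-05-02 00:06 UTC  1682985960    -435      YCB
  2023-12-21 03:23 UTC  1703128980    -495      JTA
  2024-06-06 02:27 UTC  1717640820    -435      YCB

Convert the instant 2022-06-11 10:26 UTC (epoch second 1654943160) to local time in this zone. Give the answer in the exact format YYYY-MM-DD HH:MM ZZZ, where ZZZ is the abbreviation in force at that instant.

2022-06-11 03:11 YCB

Query: 2022-06-11 10:26 UTC
Rule 1/5 (YCB, -07:15): 2022-02-07 05:09 UTC ≤ query < 2022-09-05 19:25 UTC
10·60 + 26 - 435 = 191 min
191 = 0·1440 + 191; 191 = 3·60 + 11 → 03:11, same day
→ 2022-06-11 03:11 YCB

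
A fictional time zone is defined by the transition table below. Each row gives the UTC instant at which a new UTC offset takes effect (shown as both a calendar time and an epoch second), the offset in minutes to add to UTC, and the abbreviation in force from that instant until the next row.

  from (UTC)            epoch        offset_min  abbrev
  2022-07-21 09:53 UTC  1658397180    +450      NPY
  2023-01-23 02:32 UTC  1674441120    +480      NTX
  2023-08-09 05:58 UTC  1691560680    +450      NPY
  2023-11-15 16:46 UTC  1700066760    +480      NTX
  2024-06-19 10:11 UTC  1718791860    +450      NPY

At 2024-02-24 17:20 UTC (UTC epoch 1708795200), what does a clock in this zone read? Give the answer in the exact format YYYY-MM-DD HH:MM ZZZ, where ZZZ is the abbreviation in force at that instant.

2024-02-25 01:20 NTX

Query: 2024-02-24 17:20 UTC
Rule 4/5 (NTX, +08:00): 2023-11-15 16:46 UTC ≤ query < 2024-06-19 10:11 UTC
17·60 + 20 + 480 = 1520 min
1520 = 1·1440 + 80; 80 = 1·60 + 20 → 01:20, 2024-02-24 + 1 day = 2024-02-25
→ 2024-02-25 01:20 NTX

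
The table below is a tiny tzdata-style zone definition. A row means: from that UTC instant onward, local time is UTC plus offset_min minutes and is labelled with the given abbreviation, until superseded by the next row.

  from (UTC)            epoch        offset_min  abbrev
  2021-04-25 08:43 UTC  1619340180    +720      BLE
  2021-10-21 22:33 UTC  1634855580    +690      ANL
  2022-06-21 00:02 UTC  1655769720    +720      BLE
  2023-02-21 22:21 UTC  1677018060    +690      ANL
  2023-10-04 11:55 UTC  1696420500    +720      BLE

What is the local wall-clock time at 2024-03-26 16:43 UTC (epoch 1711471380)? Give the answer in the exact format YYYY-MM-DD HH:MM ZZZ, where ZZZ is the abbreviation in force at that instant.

2024-03-27 04:43 BLE

Query: 2024-03-26 16:43 UTC
Rule 5/5 (BLE, +12:00): 2023-10-04 11:55 UTC ≤ query < +∞
16·60 + 43 + 720 = 1723 min
1723 = 1·1440 + 283; 283 = 4·60 + 43 → 04:43, 2024-03-26 + 1 day = 2024-03-27
→ 2024-03-27 04:43 BLE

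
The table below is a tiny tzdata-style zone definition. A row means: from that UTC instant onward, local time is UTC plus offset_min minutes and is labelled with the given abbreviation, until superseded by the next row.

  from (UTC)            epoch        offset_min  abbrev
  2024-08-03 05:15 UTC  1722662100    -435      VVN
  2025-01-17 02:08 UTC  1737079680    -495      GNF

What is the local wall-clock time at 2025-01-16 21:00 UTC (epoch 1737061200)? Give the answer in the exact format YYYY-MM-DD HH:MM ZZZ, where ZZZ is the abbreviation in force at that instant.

Query: 2025-01-16 21:00 UTC
Rule 1/2 (VVN, -07:15): 2024-08-03 05:15 UTC ≤ query < 2025-01-17 02:08 UTC
21·60 + 0 - 435 = 825 min
825 = 0·1440 + 825; 825 = 13·60 + 45 → 13:45, same day
→ 2025-01-16 13:45 VVN

2025-01-16 13:45 VVN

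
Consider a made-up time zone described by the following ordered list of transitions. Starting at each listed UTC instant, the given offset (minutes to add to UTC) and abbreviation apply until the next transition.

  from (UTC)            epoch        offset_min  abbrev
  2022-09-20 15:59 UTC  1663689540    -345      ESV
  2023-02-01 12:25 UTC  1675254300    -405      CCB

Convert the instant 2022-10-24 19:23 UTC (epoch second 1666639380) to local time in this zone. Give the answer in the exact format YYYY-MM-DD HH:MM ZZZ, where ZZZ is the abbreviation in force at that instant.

Query: 2022-10-24 19:23 UTC
Rule 1/2 (ESV, -05:45): 2022-09-20 15:59 UTC ≤ query < 2023-02-01 12:25 UTC
19·60 + 23 - 345 = 818 min
818 = 0·1440 + 818; 818 = 13·60 + 38 → 13:38, same day
→ 2022-10-24 13:38 ESV

2022-10-24 13:38 ESV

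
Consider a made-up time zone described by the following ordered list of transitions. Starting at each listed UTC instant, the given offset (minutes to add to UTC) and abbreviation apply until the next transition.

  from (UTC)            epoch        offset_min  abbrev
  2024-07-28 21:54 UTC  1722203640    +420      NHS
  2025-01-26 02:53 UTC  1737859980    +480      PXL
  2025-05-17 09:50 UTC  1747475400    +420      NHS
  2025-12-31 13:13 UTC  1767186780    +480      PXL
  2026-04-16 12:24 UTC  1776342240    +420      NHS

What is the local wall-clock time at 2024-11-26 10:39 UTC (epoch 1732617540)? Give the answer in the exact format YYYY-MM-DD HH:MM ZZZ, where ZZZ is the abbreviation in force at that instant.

Query: 2024-11-26 10:39 UTC
Rule 1/5 (NHS, +07:00): 2024-07-28 21:54 UTC ≤ query < 2025-01-26 02:53 UTC
10·60 + 39 + 420 = 1059 min
1059 = 0·1440 + 1059; 1059 = 17·60 + 39 → 17:39, same day
→ 2024-11-26 17:39 NHS

2024-11-26 17:39 NHS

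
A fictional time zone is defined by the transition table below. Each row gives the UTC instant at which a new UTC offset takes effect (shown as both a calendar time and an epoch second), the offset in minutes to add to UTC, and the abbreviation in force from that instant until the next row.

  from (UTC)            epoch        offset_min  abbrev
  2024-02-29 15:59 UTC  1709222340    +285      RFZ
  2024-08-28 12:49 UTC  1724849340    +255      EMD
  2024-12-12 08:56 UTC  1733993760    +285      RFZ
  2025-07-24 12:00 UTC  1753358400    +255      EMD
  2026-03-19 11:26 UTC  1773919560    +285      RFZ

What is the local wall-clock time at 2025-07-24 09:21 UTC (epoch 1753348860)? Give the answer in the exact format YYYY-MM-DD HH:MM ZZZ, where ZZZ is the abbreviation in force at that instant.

Query: 2025-07-24 09:21 UTC
Rule 3/5 (RFZ, +04:45): 2024-12-12 08:56 UTC ≤ query < 2025-07-24 12:00 UTC
9·60 + 21 + 285 = 846 min
846 = 0·1440 + 846; 846 = 14·60 + 6 → 14:06, same day
→ 2025-07-24 14:06 RFZ

2025-07-24 14:06 RFZ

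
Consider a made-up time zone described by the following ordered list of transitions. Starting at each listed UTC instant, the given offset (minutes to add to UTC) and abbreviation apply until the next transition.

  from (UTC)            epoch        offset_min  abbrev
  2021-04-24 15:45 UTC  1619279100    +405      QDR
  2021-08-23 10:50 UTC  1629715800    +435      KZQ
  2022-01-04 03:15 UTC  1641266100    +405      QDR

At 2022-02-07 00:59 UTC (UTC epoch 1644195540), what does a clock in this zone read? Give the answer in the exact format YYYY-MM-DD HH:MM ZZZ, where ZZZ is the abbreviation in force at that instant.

Query: 2022-02-07 00:59 UTC
Rule 3/3 (QDR, +06:45): 2022-01-04 03:15 UTC ≤ query < +∞
0·60 + 59 + 405 = 464 min
464 = 0·1440 + 464; 464 = 7·60 + 44 → 07:44, same day
→ 2022-02-07 07:44 QDR

2022-02-07 07:44 QDR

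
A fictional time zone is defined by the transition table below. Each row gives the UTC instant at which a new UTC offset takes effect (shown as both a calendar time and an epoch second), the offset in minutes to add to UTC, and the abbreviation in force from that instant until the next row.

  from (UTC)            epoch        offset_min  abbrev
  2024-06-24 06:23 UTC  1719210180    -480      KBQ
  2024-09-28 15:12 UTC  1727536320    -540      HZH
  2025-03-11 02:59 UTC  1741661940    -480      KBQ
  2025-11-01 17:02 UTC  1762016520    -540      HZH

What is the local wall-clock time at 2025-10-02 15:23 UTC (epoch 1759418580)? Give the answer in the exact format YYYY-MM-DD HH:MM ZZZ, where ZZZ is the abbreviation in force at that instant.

Query: 2025-10-02 15:23 UTC
Rule 3/4 (KBQ, -08:00): 2025-03-11 02:59 UTC ≤ query < 2025-11-01 17:02 UTC
15·60 + 23 - 480 = 443 min
443 = 0·1440 + 443; 443 = 7·60 + 23 → 07:23, same day
→ 2025-10-02 07:23 KBQ

2025-10-02 07:23 KBQ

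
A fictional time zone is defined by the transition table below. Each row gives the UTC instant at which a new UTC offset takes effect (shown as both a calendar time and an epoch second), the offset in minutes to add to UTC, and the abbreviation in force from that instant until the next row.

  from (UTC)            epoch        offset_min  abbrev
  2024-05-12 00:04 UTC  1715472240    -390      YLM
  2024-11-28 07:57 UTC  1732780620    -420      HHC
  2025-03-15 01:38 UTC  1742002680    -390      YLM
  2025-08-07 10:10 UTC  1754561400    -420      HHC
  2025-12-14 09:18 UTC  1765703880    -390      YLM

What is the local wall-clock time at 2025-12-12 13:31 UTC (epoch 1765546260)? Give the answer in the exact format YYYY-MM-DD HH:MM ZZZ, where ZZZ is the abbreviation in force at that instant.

2025-12-12 06:31 HHC

Query: 2025-12-12 13:31 UTC
Rule 4/5 (HHC, -07:00): 2025-08-07 10:10 UTC ≤ query < 2025-12-14 09:18 UTC
13·60 + 31 - 420 = 391 min
391 = 0·1440 + 391; 391 = 6·60 + 31 → 06:31, same day
→ 2025-12-12 06:31 HHC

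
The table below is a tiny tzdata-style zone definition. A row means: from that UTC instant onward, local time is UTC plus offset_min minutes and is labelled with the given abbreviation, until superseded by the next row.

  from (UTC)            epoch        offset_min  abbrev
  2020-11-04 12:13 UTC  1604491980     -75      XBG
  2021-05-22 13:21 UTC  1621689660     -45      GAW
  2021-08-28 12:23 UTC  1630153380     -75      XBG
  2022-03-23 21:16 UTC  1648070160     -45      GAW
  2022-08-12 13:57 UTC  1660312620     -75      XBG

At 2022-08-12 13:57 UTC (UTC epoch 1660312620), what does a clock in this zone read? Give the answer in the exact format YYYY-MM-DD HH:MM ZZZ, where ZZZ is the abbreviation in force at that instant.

2022-08-12 12:42 XBG

Query: 2022-08-12 13:57 UTC
Rule 5/5 (XBG, -01:15): 2022-08-12 13:57 UTC ≤ query < +∞
13·60 + 57 - 75 = 762 min
762 = 0·1440 + 762; 762 = 12·60 + 42 → 12:42, same day
→ 2022-08-12 12:42 XBG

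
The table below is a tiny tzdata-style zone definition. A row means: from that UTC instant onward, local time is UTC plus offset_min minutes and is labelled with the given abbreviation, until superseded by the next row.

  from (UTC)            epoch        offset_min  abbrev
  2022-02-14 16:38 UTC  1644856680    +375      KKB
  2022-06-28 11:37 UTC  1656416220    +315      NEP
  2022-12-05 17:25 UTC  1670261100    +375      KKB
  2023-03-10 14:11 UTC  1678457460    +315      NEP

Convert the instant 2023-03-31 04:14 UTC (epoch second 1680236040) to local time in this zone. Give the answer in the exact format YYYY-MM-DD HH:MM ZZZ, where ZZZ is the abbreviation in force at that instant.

Query: 2023-03-31 04:14 UTC
Rule 4/4 (NEP, +05:15): 2023-03-10 14:11 UTC ≤ query < +∞
4·60 + 14 + 315 = 569 min
569 = 0·1440 + 569; 569 = 9·60 + 29 → 09:29, same day
→ 2023-03-31 09:29 NEP

2023-03-31 09:29 NEP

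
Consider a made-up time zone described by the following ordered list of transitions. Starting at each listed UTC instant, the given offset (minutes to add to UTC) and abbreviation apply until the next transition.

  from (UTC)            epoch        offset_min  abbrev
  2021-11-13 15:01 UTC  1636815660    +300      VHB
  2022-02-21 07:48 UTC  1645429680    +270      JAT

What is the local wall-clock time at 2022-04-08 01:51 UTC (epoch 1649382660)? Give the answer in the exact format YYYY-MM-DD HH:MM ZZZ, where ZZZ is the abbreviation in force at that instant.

Query: 2022-04-08 01:51 UTC
Rule 2/2 (JAT, +04:30): 2022-02-21 07:48 UTC ≤ query < +∞
1·60 + 51 + 270 = 381 min
381 = 0·1440 + 381; 381 = 6·60 + 21 → 06:21, same day
→ 2022-04-08 06:21 JAT

2022-04-08 06:21 JAT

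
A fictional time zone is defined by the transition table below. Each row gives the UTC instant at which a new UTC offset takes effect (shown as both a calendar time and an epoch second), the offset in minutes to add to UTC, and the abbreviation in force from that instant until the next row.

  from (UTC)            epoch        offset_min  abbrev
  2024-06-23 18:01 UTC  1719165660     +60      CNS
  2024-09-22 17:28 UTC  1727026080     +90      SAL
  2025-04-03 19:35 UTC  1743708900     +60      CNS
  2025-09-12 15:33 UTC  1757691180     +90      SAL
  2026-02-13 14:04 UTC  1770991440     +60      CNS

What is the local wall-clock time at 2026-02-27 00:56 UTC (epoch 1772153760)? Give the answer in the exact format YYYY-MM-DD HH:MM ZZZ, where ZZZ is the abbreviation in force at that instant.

2026-02-27 01:56 CNS

Query: 2026-02-27 00:56 UTC
Rule 5/5 (CNS, +01:00): 2026-02-13 14:04 UTC ≤ query < +∞
0·60 + 56 + 60 = 116 min
116 = 0·1440 + 116; 116 = 1·60 + 56 → 01:56, same day
→ 2026-02-27 01:56 CNS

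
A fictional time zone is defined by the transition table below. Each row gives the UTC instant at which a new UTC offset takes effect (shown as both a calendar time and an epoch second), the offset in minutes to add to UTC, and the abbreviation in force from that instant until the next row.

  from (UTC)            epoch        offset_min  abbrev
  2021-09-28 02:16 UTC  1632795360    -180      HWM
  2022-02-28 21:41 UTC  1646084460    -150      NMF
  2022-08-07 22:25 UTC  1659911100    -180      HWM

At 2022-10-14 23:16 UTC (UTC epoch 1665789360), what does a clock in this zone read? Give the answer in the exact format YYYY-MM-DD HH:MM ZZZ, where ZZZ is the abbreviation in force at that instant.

2022-10-14 20:16 HWM

Query: 2022-10-14 23:16 UTC
Rule 3/3 (HWM, -03:00): 2022-08-07 22:25 UTC ≤ query < +∞
23·60 + 16 - 180 = 1216 min
1216 = 0·1440 + 1216; 1216 = 20·60 + 16 → 20:16, same day
→ 2022-10-14 20:16 HWM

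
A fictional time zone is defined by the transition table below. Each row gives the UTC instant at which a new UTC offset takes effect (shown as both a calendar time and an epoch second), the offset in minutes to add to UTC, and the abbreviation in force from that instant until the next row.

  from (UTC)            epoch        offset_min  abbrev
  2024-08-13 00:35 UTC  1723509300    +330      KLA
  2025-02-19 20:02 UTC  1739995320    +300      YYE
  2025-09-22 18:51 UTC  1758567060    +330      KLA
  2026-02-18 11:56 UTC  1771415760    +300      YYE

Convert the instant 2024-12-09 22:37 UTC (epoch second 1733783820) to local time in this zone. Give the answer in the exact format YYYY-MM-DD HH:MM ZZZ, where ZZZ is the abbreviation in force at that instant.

Query: 2024-12-09 22:37 UTC
Rule 1/4 (KLA, +05:30): 2024-08-13 00:35 UTC ≤ query < 2025-02-19 20:02 UTC
22·60 + 37 + 330 = 1687 min
1687 = 1·1440 + 247; 247 = 4·60 + 7 → 04:07, 2024-12-09 + 1 day = 2024-12-10
→ 2024-12-10 04:07 KLA

2024-12-10 04:07 KLA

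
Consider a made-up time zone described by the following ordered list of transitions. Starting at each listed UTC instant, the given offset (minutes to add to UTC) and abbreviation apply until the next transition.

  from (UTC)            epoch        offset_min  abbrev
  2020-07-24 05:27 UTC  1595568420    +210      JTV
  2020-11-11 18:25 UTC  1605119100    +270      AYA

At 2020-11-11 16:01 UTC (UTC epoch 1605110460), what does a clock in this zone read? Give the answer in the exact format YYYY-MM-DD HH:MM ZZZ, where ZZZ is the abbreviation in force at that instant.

2020-11-11 19:31 JTV

Query: 2020-11-11 16:01 UTC
Rule 1/2 (JTV, +03:30): 2020-07-24 05:27 UTC ≤ query < 2020-11-11 18:25 UTC
16·60 + 1 + 210 = 1171 min
1171 = 0·1440 + 1171; 1171 = 19·60 + 31 → 19:31, same day
→ 2020-11-11 19:31 JTV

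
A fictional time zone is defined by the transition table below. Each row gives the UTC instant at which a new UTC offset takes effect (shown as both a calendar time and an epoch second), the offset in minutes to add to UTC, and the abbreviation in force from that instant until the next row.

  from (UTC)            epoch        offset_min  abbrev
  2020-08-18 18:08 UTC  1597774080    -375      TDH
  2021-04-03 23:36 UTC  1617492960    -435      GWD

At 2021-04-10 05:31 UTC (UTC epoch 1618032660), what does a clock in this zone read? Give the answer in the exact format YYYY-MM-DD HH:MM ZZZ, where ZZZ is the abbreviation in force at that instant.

2021-04-09 22:16 GWD

Query: 2021-04-10 05:31 UTC
Rule 2/2 (GWD, -07:15): 2021-04-03 23:36 UTC ≤ query < +∞
5·60 + 31 - 435 = -104 min
-104 = -1·1440 + 1336; 1336 = 22·60 + 16 → 22:16, 2021-04-10 - 1 day = 2021-04-09
→ 2021-04-09 22:16 GWD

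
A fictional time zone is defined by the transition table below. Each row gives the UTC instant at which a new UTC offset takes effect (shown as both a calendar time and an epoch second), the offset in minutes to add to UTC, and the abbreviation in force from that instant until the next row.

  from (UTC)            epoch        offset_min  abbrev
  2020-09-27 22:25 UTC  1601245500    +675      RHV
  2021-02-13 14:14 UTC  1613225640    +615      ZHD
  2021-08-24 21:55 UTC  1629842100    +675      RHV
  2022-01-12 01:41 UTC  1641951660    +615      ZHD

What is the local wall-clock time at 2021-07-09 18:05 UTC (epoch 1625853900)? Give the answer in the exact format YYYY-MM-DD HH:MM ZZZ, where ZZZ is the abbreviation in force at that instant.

Query: 2021-07-09 18:05 UTC
Rule 2/4 (ZHD, +10:15): 2021-02-13 14:14 UTC ≤ query < 2021-08-24 21:55 UTC
18·60 + 5 + 615 = 1700 min
1700 = 1·1440 + 260; 260 = 4·60 + 20 → 04:20, 2021-07-09 + 1 day = 2021-07-10
→ 2021-07-10 04:20 ZHD

2021-07-10 04:20 ZHD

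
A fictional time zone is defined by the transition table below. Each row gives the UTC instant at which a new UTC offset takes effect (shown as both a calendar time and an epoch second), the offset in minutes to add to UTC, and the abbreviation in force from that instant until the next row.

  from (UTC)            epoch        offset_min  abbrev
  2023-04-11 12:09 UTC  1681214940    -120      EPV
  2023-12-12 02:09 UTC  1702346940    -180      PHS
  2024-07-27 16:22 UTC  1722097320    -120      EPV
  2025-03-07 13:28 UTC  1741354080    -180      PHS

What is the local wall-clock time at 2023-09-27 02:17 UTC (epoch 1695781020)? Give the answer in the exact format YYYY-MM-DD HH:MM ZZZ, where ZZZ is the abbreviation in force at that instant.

Query: 2023-09-27 02:17 UTC
Rule 1/4 (EPV, -02:00): 2023-04-11 12:09 UTC ≤ query < 2023-12-12 02:09 UTC
2·60 + 17 - 120 = 17 min
17 = 0·1440 + 17; 17 = 0·60 + 17 → 00:17, same day
→ 2023-09-27 00:17 EPV

2023-09-27 00:17 EPV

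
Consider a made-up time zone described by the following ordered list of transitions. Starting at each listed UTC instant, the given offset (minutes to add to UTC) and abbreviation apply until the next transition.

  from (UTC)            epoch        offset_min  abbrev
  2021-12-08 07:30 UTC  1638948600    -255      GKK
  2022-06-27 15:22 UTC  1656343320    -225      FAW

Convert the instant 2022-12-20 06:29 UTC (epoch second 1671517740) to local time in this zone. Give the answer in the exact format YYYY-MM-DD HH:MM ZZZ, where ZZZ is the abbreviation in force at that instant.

Query: 2022-12-20 06:29 UTC
Rule 2/2 (FAW, -03:45): 2022-06-27 15:22 UTC ≤ query < +∞
6·60 + 29 - 225 = 164 min
164 = 0·1440 + 164; 164 = 2·60 + 44 → 02:44, same day
→ 2022-12-20 02:44 FAW

2022-12-20 02:44 FAW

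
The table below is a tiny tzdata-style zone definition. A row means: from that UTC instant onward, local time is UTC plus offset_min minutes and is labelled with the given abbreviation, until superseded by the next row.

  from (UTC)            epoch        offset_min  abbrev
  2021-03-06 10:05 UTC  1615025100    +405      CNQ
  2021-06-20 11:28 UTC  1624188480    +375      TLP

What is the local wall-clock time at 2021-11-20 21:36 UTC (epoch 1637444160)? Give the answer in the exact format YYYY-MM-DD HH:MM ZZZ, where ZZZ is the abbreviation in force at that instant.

Query: 2021-11-20 21:36 UTC
Rule 2/2 (TLP, +06:15): 2021-06-20 11:28 UTC ≤ query < +∞
21·60 + 36 + 375 = 1671 min
1671 = 1·1440 + 231; 231 = 3·60 + 51 → 03:51, 2021-11-20 + 1 day = 2021-11-21
→ 2021-11-21 03:51 TLP

2021-11-21 03:51 TLP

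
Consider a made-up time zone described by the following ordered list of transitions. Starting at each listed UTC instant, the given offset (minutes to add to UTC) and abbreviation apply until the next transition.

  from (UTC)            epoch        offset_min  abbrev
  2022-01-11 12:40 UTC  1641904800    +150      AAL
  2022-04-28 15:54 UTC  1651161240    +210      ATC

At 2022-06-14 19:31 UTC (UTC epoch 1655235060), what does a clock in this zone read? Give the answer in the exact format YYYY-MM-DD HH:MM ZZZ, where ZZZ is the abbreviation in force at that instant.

2022-06-14 23:01 ATC

Query: 2022-06-14 19:31 UTC
Rule 2/2 (ATC, +03:30): 2022-04-28 15:54 UTC ≤ query < +∞
19·60 + 31 + 210 = 1381 min
1381 = 0·1440 + 1381; 1381 = 23·60 + 1 → 23:01, same day
→ 2022-06-14 23:01 ATC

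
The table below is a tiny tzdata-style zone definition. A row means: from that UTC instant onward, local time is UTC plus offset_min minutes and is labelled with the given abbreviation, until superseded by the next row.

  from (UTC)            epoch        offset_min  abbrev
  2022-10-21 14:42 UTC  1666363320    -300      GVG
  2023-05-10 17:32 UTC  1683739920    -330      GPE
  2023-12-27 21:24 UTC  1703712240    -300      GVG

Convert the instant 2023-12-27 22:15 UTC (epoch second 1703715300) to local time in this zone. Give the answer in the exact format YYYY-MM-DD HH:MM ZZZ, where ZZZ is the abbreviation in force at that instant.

2023-12-27 17:15 GVG

Query: 2023-12-27 22:15 UTC
Rule 3/3 (GVG, -05:00): 2023-12-27 21:24 UTC ≤ query < +∞
22·60 + 15 - 300 = 1035 min
1035 = 0·1440 + 1035; 1035 = 17·60 + 15 → 17:15, same day
→ 2023-12-27 17:15 GVG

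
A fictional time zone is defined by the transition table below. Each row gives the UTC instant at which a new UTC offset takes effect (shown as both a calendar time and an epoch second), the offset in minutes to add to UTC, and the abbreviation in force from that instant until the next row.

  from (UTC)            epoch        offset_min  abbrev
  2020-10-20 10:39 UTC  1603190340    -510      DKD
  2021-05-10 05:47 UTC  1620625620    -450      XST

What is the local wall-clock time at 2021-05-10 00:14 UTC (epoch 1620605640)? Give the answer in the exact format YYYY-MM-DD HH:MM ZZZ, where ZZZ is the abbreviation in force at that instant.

Query: 2021-05-10 00:14 UTC
Rule 1/2 (DKD, -08:30): 2020-10-20 10:39 UTC ≤ query < 2021-05-10 05:47 UTC
0·60 + 14 - 510 = -496 min
-496 = -1·1440 + 944; 944 = 15·60 + 44 → 15:44, 2021-05-10 - 1 day = 2021-05-09
→ 2021-05-09 15:44 DKD

2021-05-09 15:44 DKD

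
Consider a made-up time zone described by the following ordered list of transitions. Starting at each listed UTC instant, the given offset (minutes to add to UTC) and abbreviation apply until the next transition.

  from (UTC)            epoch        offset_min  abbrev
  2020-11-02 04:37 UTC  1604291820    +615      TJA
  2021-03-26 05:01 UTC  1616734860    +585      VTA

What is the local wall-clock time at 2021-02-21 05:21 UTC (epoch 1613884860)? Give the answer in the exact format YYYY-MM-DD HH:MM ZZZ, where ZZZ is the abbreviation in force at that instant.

Query: 2021-02-21 05:21 UTC
Rule 1/2 (TJA, +10:15): 2020-11-02 04:37 UTC ≤ query < 2021-03-26 05:01 UTC
5·60 + 21 + 615 = 936 min
936 = 0·1440 + 936; 936 = 15·60 + 36 → 15:36, same day
→ 2021-02-21 15:36 TJA

2021-02-21 15:36 TJA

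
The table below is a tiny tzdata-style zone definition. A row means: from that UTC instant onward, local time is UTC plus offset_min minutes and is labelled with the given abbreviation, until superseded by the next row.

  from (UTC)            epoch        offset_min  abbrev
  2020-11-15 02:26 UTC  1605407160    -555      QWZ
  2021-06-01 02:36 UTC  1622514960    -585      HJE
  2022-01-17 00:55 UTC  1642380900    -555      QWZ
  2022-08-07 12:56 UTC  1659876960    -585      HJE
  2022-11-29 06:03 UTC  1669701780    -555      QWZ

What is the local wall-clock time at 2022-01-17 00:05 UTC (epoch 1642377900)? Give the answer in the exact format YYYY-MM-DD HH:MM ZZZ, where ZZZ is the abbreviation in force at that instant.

Query: 2022-01-17 00:05 UTC
Rule 2/5 (HJE, -09:45): 2021-06-01 02:36 UTC ≤ query < 2022-01-17 00:55 UTC
0·60 + 5 - 585 = -580 min
-580 = -1·1440 + 860; 860 = 14·60 + 20 → 14:20, 2022-01-17 - 1 day = 2022-01-16
→ 2022-01-16 14:20 HJE

2022-01-16 14:20 HJE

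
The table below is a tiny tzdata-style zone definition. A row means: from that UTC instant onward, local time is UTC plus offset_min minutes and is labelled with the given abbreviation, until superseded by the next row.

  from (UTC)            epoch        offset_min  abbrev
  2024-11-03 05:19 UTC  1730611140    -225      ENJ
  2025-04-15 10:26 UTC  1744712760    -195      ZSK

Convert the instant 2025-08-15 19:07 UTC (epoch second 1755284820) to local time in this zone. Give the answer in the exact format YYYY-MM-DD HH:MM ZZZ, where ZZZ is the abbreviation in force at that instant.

2025-08-15 15:52 ZSK

Query: 2025-08-15 19:07 UTC
Rule 2/2 (ZSK, -03:15): 2025-04-15 10:26 UTC ≤ query < +∞
19·60 + 7 - 195 = 952 min
952 = 0·1440 + 952; 952 = 15·60 + 52 → 15:52, same day
→ 2025-08-15 15:52 ZSK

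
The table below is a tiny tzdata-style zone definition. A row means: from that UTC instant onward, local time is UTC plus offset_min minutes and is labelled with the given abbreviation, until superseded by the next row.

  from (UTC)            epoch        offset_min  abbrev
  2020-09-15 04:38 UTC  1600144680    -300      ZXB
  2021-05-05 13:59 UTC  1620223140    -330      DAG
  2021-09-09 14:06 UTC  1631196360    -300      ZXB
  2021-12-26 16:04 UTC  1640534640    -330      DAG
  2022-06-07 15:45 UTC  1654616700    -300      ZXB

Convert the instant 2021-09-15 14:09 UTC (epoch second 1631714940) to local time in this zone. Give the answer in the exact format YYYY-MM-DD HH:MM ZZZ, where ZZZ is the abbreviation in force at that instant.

2021-09-15 09:09 ZXB

Query: 2021-09-15 14:09 UTC
Rule 3/5 (ZXB, -05:00): 2021-09-09 14:06 UTC ≤ query < 2021-12-26 16:04 UTC
14·60 + 9 - 300 = 549 min
549 = 0·1440 + 549; 549 = 9·60 + 9 → 09:09, same day
→ 2021-09-15 09:09 ZXB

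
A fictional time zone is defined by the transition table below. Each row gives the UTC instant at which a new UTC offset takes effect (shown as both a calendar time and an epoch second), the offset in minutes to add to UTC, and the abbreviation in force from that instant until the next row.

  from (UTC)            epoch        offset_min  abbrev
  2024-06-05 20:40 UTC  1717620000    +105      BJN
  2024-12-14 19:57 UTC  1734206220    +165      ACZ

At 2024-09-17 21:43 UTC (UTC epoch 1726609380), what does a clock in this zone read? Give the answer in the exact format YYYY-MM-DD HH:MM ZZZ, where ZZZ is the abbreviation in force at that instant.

2024-09-17 23:28 BJN

Query: 2024-09-17 21:43 UTC
Rule 1/2 (BJN, +01:45): 2024-06-05 20:40 UTC ≤ query < 2024-12-14 19:57 UTC
21·60 + 43 + 105 = 1408 min
1408 = 0·1440 + 1408; 1408 = 23·60 + 28 → 23:28, same day
→ 2024-09-17 23:28 BJN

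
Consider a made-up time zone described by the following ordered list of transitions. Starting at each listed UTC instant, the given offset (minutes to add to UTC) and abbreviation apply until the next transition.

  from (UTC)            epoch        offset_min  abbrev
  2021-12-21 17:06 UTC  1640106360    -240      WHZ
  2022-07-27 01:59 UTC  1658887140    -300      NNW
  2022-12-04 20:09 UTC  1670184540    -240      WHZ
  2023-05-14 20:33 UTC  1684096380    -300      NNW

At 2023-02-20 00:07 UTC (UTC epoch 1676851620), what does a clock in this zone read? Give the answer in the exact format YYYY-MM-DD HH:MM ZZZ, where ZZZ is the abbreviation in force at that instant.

2023-02-19 20:07 WHZ

Query: 2023-02-20 00:07 UTC
Rule 3/4 (WHZ, -04:00): 2022-12-04 20:09 UTC ≤ query < 2023-05-14 20:33 UTC
0·60 + 7 - 240 = -233 min
-233 = -1·1440 + 1207; 1207 = 20·60 + 7 → 20:07, 2023-02-20 - 1 day = 2023-02-19
→ 2023-02-19 20:07 WHZ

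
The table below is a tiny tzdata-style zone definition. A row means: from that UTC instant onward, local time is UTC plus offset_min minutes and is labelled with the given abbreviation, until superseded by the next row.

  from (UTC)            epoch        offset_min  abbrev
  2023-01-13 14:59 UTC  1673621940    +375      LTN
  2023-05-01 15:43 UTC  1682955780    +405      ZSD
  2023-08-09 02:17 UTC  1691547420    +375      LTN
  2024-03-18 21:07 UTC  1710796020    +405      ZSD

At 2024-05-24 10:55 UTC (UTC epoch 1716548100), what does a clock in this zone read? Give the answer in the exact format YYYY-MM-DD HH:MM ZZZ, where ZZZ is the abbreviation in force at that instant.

Query: 2024-05-24 10:55 UTC
Rule 4/4 (ZSD, +06:45): 2024-03-18 21:07 UTC ≤ query < +∞
10·60 + 55 + 405 = 1060 min
1060 = 0·1440 + 1060; 1060 = 17·60 + 40 → 17:40, same day
→ 2024-05-24 17:40 ZSD

2024-05-24 17:40 ZSD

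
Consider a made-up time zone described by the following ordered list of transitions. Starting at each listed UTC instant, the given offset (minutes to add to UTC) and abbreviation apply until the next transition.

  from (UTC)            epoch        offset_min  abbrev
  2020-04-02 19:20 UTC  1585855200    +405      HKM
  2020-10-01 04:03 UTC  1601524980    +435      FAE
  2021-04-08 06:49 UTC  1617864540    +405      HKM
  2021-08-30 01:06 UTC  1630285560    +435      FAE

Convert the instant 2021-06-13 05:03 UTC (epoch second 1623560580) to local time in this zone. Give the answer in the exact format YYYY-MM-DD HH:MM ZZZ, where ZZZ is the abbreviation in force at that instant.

Query: 2021-06-13 05:03 UTC
Rule 3/4 (HKM, +06:45): 2021-04-08 06:49 UTC ≤ query < 2021-08-30 01:06 UTC
5·60 + 3 + 405 = 708 min
708 = 0·1440 + 708; 708 = 11·60 + 48 → 11:48, same day
→ 2021-06-13 11:48 HKM

2021-06-13 11:48 HKM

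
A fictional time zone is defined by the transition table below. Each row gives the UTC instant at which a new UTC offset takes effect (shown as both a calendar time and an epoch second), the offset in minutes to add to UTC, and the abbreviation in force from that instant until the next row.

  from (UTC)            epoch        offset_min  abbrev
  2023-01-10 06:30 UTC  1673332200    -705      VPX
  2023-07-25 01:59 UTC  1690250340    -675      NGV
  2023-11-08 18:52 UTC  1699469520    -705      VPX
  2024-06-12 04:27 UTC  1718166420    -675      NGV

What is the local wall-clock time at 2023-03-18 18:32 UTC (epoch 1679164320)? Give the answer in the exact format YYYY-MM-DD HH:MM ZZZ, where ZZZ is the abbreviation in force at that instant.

Query: 2023-03-18 18:32 UTC
Rule 1/4 (VPX, -11:45): 2023-01-10 06:30 UTC ≤ query < 2023-07-25 01:59 UTC
18·60 + 32 - 705 = 407 min
407 = 0·1440 + 407; 407 = 6·60 + 47 → 06:47, same day
→ 2023-03-18 06:47 VPX

2023-03-18 06:47 VPX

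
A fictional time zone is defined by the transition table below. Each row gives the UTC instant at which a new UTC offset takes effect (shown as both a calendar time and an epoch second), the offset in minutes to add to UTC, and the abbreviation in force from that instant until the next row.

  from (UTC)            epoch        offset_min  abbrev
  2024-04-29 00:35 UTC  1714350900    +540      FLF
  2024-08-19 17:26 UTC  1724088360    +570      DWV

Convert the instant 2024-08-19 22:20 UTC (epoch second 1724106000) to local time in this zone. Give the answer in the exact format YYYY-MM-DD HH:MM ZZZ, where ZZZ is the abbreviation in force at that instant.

Query: 2024-08-19 22:20 UTC
Rule 2/2 (DWV, +09:30): 2024-08-19 17:26 UTC ≤ query < +∞
22·60 + 20 + 570 = 1910 min
1910 = 1·1440 + 470; 470 = 7·60 + 50 → 07:50, 2024-08-19 + 1 day = 2024-08-20
→ 2024-08-20 07:50 DWV

2024-08-20 07:50 DWV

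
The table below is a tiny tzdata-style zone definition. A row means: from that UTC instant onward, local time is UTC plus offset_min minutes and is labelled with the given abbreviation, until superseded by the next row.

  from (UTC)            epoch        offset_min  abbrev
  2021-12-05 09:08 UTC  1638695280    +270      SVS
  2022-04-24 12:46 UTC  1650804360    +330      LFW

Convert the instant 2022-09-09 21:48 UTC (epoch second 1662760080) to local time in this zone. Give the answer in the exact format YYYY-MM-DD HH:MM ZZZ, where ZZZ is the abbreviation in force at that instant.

Query: 2022-09-09 21:48 UTC
Rule 2/2 (LFW, +05:30): 2022-04-24 12:46 UTC ≤ query < +∞
21·60 + 48 + 330 = 1638 min
1638 = 1·1440 + 198; 198 = 3·60 + 18 → 03:18, 2022-09-09 + 1 day = 2022-09-10
→ 2022-09-10 03:18 LFW

2022-09-10 03:18 LFW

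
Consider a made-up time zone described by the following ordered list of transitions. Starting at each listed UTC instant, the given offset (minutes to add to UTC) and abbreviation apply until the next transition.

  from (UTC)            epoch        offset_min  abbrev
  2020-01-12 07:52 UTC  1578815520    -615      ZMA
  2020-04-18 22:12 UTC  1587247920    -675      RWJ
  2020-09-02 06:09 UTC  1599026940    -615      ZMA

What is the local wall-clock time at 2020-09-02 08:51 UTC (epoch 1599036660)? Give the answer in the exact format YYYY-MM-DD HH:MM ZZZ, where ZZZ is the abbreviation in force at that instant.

2020-09-01 22:36 ZMA

Query: 2020-09-02 08:51 UTC
Rule 3/3 (ZMA, -10:15): 2020-09-02 06:09 UTC ≤ query < +∞
8·60 + 51 - 615 = -84 min
-84 = -1·1440 + 1356; 1356 = 22·60 + 36 → 22:36, 2020-09-02 - 1 day = 2020-09-01
→ 2020-09-01 22:36 ZMA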